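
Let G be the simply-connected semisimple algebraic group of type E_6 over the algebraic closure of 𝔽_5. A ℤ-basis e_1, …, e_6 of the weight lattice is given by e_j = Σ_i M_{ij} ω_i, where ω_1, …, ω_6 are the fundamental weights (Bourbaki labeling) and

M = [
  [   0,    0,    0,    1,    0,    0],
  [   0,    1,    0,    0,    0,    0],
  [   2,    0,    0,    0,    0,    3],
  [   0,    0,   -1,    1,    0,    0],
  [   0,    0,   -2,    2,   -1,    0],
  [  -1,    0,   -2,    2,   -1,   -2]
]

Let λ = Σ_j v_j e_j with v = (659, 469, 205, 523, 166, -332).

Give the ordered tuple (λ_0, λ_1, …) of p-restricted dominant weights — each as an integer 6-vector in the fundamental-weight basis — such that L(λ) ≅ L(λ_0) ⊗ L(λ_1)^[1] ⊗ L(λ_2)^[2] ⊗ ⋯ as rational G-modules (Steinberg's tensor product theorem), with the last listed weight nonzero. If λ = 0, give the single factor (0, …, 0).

ω-coordinates c = M·v, v = (659, 469, 205, 523, 166, -332):
  c_1 = (0)·(659) + (0)·(469) + (0)·(205) + (1)·(523) + (0)·(166) + (0)·(-332) = 523
  c_2 = (0)·(659) + (1)·(469) + (0)·(205) + (0)·(523) + (0)·(166) + (0)·(-332) = 469
  c_3 = (2)·(659) + (0)·(469) + (0)·(205) + (0)·(523) + (0)·(166) + (3)·(-332) = 322
  c_4 = (0)·(659) + (0)·(469) + (-1)·(205) + (1)·(523) + (0)·(166) + (0)·(-332) = 318
  c_5 = (0)·(659) + (0)·(469) + (-2)·(205) + (2)·(523) + (-1)·(166) + (0)·(-332) = 470
  c_6 = (-1)·(659) + (0)·(469) + (-2)·(205) + (2)·(523) + (-1)·(166) + (-2)·(-332) = 475
Expand coordinatewise in base 5:
  c_1 = 523 = 3·5^0 + 4·5^1 + 0·5^2 + 4·5^3
  c_2 = 469 = 4·5^0 + 3·5^1 + 3·5^2 + 3·5^3
  c_3 = 322 = 2·5^0 + 4·5^1 + 2·5^2 + 2·5^3
  c_4 = 318 = 3·5^0 + 3·5^1 + 2·5^2 + 2·5^3
  c_5 = 470 = 0·5^0 + 4·5^1 + 3·5^2 + 3·5^3
  c_6 = 475 = 0·5^0 + 0·5^1 + 4·5^2 + 3·5^3
p-restricted factor λ_0 = (3, 4, 2, 3, 0, 0)
p-restricted factor λ_1 = (4, 3, 4, 3, 4, 0)
p-restricted factor λ_2 = (0, 3, 2, 2, 3, 4)
p-restricted factor λ_3 = (4, 3, 2, 2, 3, 3)

((3, 4, 2, 3, 0, 0), (4, 3, 4, 3, 4, 0), (0, 3, 2, 2, 3, 4), (4, 3, 2, 2, 3, 3))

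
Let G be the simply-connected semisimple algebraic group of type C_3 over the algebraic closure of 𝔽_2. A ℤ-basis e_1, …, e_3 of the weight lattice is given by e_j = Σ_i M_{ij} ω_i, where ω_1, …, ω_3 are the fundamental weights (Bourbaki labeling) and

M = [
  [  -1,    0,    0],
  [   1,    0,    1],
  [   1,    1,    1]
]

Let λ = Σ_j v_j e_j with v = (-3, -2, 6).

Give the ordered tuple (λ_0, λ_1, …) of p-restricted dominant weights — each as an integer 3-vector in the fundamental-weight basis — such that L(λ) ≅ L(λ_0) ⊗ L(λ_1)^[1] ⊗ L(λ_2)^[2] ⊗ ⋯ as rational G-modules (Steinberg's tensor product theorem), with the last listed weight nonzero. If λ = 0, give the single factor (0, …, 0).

((1, 1, 1), (1, 1, 0))

Compute c_i = Σ_j M_{ij} v_j with v = (-3, -2, 6):
  c_1 = (-1)·(-3) + (0)·(-2) + 0·6 = 3
  c_2 = (1)·(-3) + (0)·(-2) + 1·6 = 3
  c_3 = (1)·(-3) + (1)·(-2) + 1·6 = 1
Writing each c_i in base p = 2:
  c_1 = 3 = 1·2^0 + 1·2^1
  c_2 = 3 = 1·2^0 + 1·2^1
  c_3 = 1 = 1·2^0
p-restricted factor λ_0 = (1, 1, 1)
p-restricted factor λ_1 = (1, 1, 0)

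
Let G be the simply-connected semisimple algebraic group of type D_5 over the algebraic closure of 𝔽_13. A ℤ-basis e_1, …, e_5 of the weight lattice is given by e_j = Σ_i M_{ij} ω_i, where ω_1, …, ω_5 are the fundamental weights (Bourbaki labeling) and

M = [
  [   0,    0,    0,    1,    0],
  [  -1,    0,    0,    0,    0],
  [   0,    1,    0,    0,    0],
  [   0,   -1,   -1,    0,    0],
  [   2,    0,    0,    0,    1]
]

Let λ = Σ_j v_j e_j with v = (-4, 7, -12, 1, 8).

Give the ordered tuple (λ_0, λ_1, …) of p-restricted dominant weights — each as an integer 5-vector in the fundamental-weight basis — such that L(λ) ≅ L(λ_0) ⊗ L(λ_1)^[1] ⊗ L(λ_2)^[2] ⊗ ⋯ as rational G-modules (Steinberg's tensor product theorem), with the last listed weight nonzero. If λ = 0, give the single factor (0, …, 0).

((1, 4, 7, 5, 0),)

ω-coordinates c = M·v, v = (-4, 7, -12, 1, 8):
  c_1 = (0)·(-4) + 0·7 + (0)·(-12) + 1·1 + 0·8 = 1
  c_2 = (-1)·(-4) + 0·7 + (0)·(-12) + 0·1 + 0·8 = 4
  c_3 = (0)·(-4) + 1·7 + (0)·(-12) + 0·1 + 0·8 = 7
  c_4 = (0)·(-4) + (-1)·(7) + (-1)·(-12) + 0·1 + 0·8 = 5
  c_5 = (2)·(-4) + 0·7 + (0)·(-12) + 0·1 + 1·8 = 0
Base-13 expansion of each c_i:
  c_1 = 1 = 1·13^0
  c_2 = 4 = 4·13^0
  c_3 = 7 = 7·13^0
  c_4 = 5 = 5·13^0
  c_5 = 0
Factor λ_0 = (1, 4, 7, 5, 0)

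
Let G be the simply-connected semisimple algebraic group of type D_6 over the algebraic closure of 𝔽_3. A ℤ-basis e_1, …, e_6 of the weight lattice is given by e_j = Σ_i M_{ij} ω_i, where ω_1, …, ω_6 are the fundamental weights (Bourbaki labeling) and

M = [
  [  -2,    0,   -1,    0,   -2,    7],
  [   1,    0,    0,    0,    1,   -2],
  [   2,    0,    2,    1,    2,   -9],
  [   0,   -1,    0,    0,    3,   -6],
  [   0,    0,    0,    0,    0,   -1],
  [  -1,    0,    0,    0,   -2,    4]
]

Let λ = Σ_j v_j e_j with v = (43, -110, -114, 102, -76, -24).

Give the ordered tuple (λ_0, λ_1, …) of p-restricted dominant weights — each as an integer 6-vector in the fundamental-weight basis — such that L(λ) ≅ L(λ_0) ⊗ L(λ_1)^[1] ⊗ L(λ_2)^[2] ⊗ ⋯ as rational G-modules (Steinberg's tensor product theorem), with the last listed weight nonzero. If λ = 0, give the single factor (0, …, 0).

In the fundamental-weight basis, λ has coordinates c = M·v (v = (43, -110, -114, 102, -76, -24)):
  c_1 = (-2)·(43) + (0)·(-110) + (-1)·(-114) + 0·102 + (-2)·(-76) + (7)·(-24) = 12
  c_2 = 1·43 + (0)·(-110) + (0)·(-114) + 0·102 + (1)·(-76) + (-2)·(-24) = 15
  c_3 = 2·43 + (0)·(-110) + (2)·(-114) + 1·102 + (2)·(-76) + (-9)·(-24) = 24
  c_4 = 0·43 + (-1)·(-110) + (0)·(-114) + 0·102 + (3)·(-76) + (-6)·(-24) = 26
  c_5 = 0·43 + (0)·(-110) + (0)·(-114) + 0·102 + (0)·(-76) + (-1)·(-24) = 24
  c_6 = (-1)·(43) + (0)·(-110) + (0)·(-114) + 0·102 + (-2)·(-76) + (4)·(-24) = 13
p = 3; digits c_i = Σ_j d_{ij}·3^j, 0 ≤ d_{ij} < 3:
  c_1 = 12 = 0·3^0 + 1·3^1 + 1·3^2
  c_2 = 15 = 0·3^0 + 2·3^1 + 1·3^2
  c_3 = 24 = 0·3^0 + 2·3^1 + 2·3^2
  c_4 = 26 = 2·3^0 + 2·3^1 + 2·3^2
  c_5 = 24 = 0·3^0 + 2·3^1 + 2·3^2
  c_6 = 13 = 1·3^0 + 1·3^1 + 1·3^2
Factor λ_0 = (0, 0, 0, 2, 0, 1)
Factor λ_1 = (1, 2, 2, 2, 2, 1)
Factor λ_2 = (1, 1, 2, 2, 2, 1)

((0, 0, 0, 2, 0, 1), (1, 2, 2, 2, 2, 1), (1, 1, 2, 2, 2, 1))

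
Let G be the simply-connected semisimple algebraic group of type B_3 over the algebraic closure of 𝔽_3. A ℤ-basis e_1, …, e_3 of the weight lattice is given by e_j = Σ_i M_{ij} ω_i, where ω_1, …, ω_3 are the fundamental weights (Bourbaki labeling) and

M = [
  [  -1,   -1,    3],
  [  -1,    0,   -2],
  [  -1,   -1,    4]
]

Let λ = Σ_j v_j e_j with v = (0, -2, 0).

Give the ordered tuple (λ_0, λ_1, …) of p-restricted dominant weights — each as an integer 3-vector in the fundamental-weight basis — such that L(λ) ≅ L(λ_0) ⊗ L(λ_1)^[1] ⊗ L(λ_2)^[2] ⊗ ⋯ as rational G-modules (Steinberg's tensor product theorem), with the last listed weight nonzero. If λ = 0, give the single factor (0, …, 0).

((2, 0, 2),)

Compute c_i = Σ_j M_{ij} v_j with v = (0, -2, 0):
  c_1 = (-1)·(0) + (-1)·(-2) + 3·0 = 2
  c_2 = (-1)·(0) + (0)·(-2) + (-2)·(0) = 0
  c_3 = (-1)·(0) + (-1)·(-2) + 4·0 = 2
p = 3; digits c_i = Σ_j d_{ij}·3^j, 0 ≤ d_{ij} < 3:
  c_1 = 2 = 2·3^0
  c_2 = 0
  c_3 = 2 = 2·3^0
p-restricted factor λ_0 = (2, 0, 2)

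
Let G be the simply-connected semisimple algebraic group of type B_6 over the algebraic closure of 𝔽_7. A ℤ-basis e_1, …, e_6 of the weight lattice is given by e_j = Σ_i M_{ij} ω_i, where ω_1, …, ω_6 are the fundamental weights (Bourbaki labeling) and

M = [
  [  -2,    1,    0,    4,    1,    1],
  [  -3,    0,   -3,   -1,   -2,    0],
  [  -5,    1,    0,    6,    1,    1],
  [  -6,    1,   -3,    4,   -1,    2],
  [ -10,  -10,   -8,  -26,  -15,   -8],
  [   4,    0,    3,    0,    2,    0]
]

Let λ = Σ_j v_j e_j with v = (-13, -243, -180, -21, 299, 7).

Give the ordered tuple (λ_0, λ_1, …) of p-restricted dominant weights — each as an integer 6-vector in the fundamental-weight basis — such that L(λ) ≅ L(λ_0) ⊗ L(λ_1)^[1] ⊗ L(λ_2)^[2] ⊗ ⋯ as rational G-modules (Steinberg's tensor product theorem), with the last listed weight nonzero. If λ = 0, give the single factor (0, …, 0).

((5, 2, 2, 6, 5, 6),)

In the fundamental-weight basis, λ has coordinates c = M·v (v = (-13, -243, -180, -21, 299, 7)):
  c_1 = (-2)·(-13) + (1)·(-243) + (0)·(-180) + (4)·(-21) + (1)·(299) + (1)·(7) = 5
  c_2 = (-3)·(-13) + (0)·(-243) + (-3)·(-180) + (-1)·(-21) + (-2)·(299) + (0)·(7) = 2
  c_3 = (-5)·(-13) + (1)·(-243) + (0)·(-180) + (6)·(-21) + (1)·(299) + (1)·(7) = 2
  c_4 = (-6)·(-13) + (1)·(-243) + (-3)·(-180) + (4)·(-21) + (-1)·(299) + (2)·(7) = 6
  c_5 = (-10)·(-13) + (-10)·(-243) + (-8)·(-180) + (-26)·(-21) + (-15)·(299) + (-8)·(7) = 5
  c_6 = (4)·(-13) + (0)·(-243) + (3)·(-180) + (0)·(-21) + (2)·(299) + (0)·(7) = 6
Base-7 expansion of each c_i:
  c_1 = 5 = 5·7^0
  c_2 = 2 = 2·7^0
  c_3 = 2 = 2·7^0
  c_4 = 6 = 6·7^0
  c_5 = 5 = 5·7^0
  c_6 = 6 = 6·7^0
λ_0 = (5, 2, 2, 6, 5, 6)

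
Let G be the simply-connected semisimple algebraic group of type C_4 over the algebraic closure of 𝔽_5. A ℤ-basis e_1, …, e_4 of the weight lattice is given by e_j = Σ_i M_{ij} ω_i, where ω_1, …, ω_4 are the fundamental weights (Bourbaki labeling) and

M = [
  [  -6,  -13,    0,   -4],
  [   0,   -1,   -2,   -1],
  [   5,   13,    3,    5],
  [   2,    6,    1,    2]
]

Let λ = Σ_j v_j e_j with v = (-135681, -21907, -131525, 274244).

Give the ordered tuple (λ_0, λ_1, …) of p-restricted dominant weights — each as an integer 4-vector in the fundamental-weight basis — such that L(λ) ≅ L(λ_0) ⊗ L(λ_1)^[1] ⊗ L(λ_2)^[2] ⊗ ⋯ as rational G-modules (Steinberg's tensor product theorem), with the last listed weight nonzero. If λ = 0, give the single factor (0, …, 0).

In the fundamental-weight basis, λ has coordinates c = M·v (v = (-135681, -21907, -131525, 274244)):
  c_1 = -6*-135681 + -13*-21907 + 0*-131525 + -4*274244 = 1901
  c_2 = 0*-135681 + -1*-21907 + -2*-131525 + -1*274244 = 10713
  c_3 = 5*-135681 + 13*-21907 + 3*-131525 + 5*274244 = 13449
  c_4 = 2*-135681 + 6*-21907 + 1*-131525 + 2*274244 = 14159
p = 5; digits c_i = Σ_j d_{ij}·5^j, 0 ≤ d_{ij} < 5:
  c_1 = 1901 = 1·5^0 + 0·5^1 + 1·5^2 + 0·5^3 + 3·5^4
  c_2 = 10713 = 3·5^0 + 2·5^1 + 3·5^2 + 0·5^3 + 2·5^4 + 3·5^5
  c_3 = 13449 = 4·5^0 + 4·5^1 + 2·5^2 + 2·5^3 + 1·5^4 + 4·5^5
  c_4 = 14159 = 4·5^0 + 1·5^1 + 1·5^2 + 3·5^3 + 2·5^4 + 4·5^5
Factor λ_0 = (1, 3, 4, 4)
Factor λ_1 = (0, 2, 4, 1)
Factor λ_2 = (1, 3, 2, 1)
Factor λ_3 = (0, 0, 2, 3)
Factor λ_4 = (3, 2, 1, 2)
Factor λ_5 = (0, 3, 4, 4)

((1, 3, 4, 4), (0, 2, 4, 1), (1, 3, 2, 1), (0, 0, 2, 3), (3, 2, 1, 2), (0, 3, 4, 4))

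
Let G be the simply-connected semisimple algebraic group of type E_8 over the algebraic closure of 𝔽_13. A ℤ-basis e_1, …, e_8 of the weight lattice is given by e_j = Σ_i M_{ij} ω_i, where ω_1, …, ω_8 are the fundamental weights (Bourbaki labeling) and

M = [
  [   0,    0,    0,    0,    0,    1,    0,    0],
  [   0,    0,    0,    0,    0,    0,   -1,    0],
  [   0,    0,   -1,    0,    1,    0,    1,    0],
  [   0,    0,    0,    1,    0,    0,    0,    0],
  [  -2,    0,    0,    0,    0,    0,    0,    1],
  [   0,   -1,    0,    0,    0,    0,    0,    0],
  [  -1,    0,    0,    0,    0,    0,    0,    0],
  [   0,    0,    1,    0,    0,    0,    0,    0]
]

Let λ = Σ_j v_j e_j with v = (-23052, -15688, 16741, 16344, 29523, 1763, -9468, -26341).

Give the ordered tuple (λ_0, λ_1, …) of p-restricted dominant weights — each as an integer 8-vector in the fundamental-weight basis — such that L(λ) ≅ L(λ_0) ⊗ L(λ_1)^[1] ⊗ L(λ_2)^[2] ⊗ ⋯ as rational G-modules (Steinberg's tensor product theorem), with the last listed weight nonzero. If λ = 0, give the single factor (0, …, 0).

In the fundamental-weight basis, λ has coordinates c = M·v (v = (-23052, -15688, 16741, 16344, 29523, 1763, -9468, -26341)):
  c_1 = (0)·(-23052) + (0)·(-15688) + 0·16741 + 0·16344 + 0·29523 + 1·1763 + (0)·(-9468) + (0)·(-26341) = 1763
  c_2 = (0)·(-23052) + (0)·(-15688) + 0·16741 + 0·16344 + 0·29523 + 0·1763 + (-1)·(-9468) + (0)·(-26341) = 9468
  c_3 = (0)·(-23052) + (0)·(-15688) + (-1)·(16741) + 0·16344 + 1·29523 + 0·1763 + (1)·(-9468) + (0)·(-26341) = 3314
  c_4 = (0)·(-23052) + (0)·(-15688) + 0·16741 + 1·16344 + 0·29523 + 0·1763 + (0)·(-9468) + (0)·(-26341) = 16344
  c_5 = (-2)·(-23052) + (0)·(-15688) + 0·16741 + 0·16344 + 0·29523 + 0·1763 + (0)·(-9468) + (1)·(-26341) = 19763
  c_6 = (0)·(-23052) + (-1)·(-15688) + 0·16741 + 0·16344 + 0·29523 + 0·1763 + (0)·(-9468) + (0)·(-26341) = 15688
  c_7 = (-1)·(-23052) + (0)·(-15688) + 0·16741 + 0·16344 + 0·29523 + 0·1763 + (0)·(-9468) + (0)·(-26341) = 23052
  c_8 = (0)·(-23052) + (0)·(-15688) + 1·16741 + 0·16344 + 0·29523 + 0·1763 + (0)·(-9468) + (0)·(-26341) = 16741
p = 13; digits c_i = Σ_j d_{ij}·13^j, 0 ≤ d_{ij} < 13:
  c_1 = 1763 = 8·13^0 + 5·13^1 + 10·13^2
  c_2 = 9468 = 4·13^0 + 0·13^1 + 4·13^2 + 4·13^3
  c_3 = 3314 = 12·13^0 + 7·13^1 + 6·13^2 + 1·13^3
  c_4 = 16344 = 3·13^0 + 9·13^1 + 5·13^2 + 7·13^3
  c_5 = 19763 = 3·13^0 + 12·13^1 + 12·13^2 + 8·13^3
  c_6 = 15688 = 10·13^0 + 10·13^1 + 1·13^2 + 7·13^3
  c_7 = 23052 = 3·13^0 + 5·13^1 + 6·13^2 + 10·13^3
  c_8 = 16741 = 10·13^0 + 0·13^1 + 8·13^2 + 7·13^3
λ_0 = (8, 4, 12, 3, 3, 10, 3, 10)
λ_1 = (5, 0, 7, 9, 12, 10, 5, 0)
λ_2 = (10, 4, 6, 5, 12, 1, 6, 8)
λ_3 = (0, 4, 1, 7, 8, 7, 10, 7)

((8, 4, 12, 3, 3, 10, 3, 10), (5, 0, 7, 9, 12, 10, 5, 0), (10, 4, 6, 5, 12, 1, 6, 8), (0, 4, 1, 7, 8, 7, 10, 7))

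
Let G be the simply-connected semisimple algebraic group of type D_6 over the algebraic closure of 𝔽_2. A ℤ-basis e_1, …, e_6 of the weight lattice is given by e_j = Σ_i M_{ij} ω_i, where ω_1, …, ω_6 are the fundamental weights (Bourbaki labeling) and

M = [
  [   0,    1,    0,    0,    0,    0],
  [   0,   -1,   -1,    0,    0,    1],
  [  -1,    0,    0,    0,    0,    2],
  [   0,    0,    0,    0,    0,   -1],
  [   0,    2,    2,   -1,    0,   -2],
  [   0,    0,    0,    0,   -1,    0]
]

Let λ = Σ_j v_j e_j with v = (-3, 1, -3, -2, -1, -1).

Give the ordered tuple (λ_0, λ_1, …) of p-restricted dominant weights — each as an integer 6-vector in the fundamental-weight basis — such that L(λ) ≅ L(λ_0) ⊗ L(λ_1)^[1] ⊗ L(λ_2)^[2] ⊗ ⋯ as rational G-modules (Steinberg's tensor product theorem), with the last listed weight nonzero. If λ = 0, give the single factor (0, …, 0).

ω-coordinates c = M·v, v = (-3, 1, -3, -2, -1, -1):
  c_1 = 0*-3 + 1*1 + 0*-3 + 0*-2 + 0*-1 + 0*-1 = 1
  c_2 = 0*-3 + -1*1 + -1*-3 + 0*-2 + 0*-1 + 1*-1 = 1
  c_3 = -1*-3 + 0*1 + 0*-3 + 0*-2 + 0*-1 + 2*-1 = 1
  c_4 = 0*-3 + 0*1 + 0*-3 + 0*-2 + 0*-1 + -1*-1 = 1
  c_5 = 0*-3 + 2*1 + 2*-3 + -1*-2 + 0*-1 + -2*-1 = 0
  c_6 = 0*-3 + 0*1 + 0*-3 + 0*-2 + -1*-1 + 0*-1 = 1
Expand coordinatewise in base 2:
  c_1 = 1 = 1·2^0
  c_2 = 1 = 1·2^0
  c_3 = 1 = 1·2^0
  c_4 = 1 = 1·2^0
  c_5 = 0
  c_6 = 1 = 1·2^0
Factor λ_0 = (1, 1, 1, 1, 0, 1)

((1, 1, 1, 1, 0, 1),)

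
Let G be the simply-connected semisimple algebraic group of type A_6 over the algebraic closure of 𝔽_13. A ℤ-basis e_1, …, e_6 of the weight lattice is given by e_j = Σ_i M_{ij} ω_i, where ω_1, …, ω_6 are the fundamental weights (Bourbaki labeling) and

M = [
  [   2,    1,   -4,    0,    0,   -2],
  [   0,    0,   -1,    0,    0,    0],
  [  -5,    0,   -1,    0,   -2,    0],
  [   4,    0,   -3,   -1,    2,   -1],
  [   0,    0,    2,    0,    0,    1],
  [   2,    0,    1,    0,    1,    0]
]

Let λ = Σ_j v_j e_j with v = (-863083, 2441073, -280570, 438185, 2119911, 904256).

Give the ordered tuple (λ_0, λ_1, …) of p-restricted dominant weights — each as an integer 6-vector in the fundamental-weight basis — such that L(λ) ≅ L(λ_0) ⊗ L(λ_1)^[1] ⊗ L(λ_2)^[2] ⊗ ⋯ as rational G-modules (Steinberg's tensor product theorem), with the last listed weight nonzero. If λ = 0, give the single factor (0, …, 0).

ω-coordinates c = M·v, v = (-863083, 2441073, -280570, 438185, 2119911, 904256):
  c_1 = (2)·(-863083) + 1·2441073 + (-4)·(-280570) + 0·438185 + 0·2119911 + (-2)·(904256) = 28675
  c_2 = (0)·(-863083) + 0·2441073 + (-1)·(-280570) + 0·438185 + 0·2119911 + 0·904256 = 280570
  c_3 = (-5)·(-863083) + 0·2441073 + (-1)·(-280570) + 0·438185 + (-2)·(2119911) + 0·904256 = 356163
  c_4 = (4)·(-863083) + 0·2441073 + (-3)·(-280570) + (-1)·(438185) + 2·2119911 + (-1)·(904256) = 286759
  c_5 = (0)·(-863083) + 0·2441073 + (2)·(-280570) + 0·438185 + 0·2119911 + 1·904256 = 343116
  c_6 = (2)·(-863083) + 0·2441073 + (1)·(-280570) + 0·438185 + 1·2119911 + 0·904256 = 113175
Writing each c_i in base p = 13:
  c_1 = 28675 = 10·13^0 + 8·13^1 + 0·13^2 + 0·13^3 + 1·13^4
  c_2 = 280570 = 4·13^0 + 2·13^1 + 9·13^2 + 10·13^3 + 9·13^4
  c_3 = 356163 = 2·13^0 + 6·13^1 + 1·13^2 + 6·13^3 + 12·13^4
  c_4 = 286759 = 5·13^0 + 10·13^1 + 6·13^2 + 0·13^3 + 10·13^4
  c_5 = 343116 = 7·13^0 + 3·13^1 + 2·13^2 + 0·13^3 + 12·13^4
  c_6 = 113175 = 10·13^0 + 8·13^1 + 6·13^2 + 12·13^3 + 3·13^4
p-restricted factor λ_0 = (10, 4, 2, 5, 7, 10)
p-restricted factor λ_1 = (8, 2, 6, 10, 3, 8)
p-restricted factor λ_2 = (0, 9, 1, 6, 2, 6)
p-restricted factor λ_3 = (0, 10, 6, 0, 0, 12)
p-restricted factor λ_4 = (1, 9, 12, 10, 12, 3)

((10, 4, 2, 5, 7, 10), (8, 2, 6, 10, 3, 8), (0, 9, 1, 6, 2, 6), (0, 10, 6, 0, 0, 12), (1, 9, 12, 10, 12, 3))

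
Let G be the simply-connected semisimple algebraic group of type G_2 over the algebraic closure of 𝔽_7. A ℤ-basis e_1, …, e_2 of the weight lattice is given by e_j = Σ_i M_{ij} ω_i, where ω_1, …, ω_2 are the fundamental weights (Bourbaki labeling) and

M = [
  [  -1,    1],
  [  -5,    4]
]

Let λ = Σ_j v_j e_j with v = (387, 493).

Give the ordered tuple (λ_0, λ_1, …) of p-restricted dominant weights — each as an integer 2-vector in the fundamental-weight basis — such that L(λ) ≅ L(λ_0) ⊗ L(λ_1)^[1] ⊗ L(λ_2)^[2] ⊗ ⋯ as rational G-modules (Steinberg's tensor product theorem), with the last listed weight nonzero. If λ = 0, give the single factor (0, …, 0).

((1, 2), (1, 5), (2, 0))

ω-coordinates c = M·v, v = (387, 493):
  c_1 = -1*387 + 1*493 = 106
  c_2 = -5*387 + 4*493 = 37
Writing each c_i in base p = 7:
  c_1 = 106 = 1·7^0 + 1·7^1 + 2·7^2
  c_2 = 37 = 2·7^0 + 5·7^1
Factor λ_0 = (1, 2)
Factor λ_1 = (1, 5)
Factor λ_2 = (2, 0)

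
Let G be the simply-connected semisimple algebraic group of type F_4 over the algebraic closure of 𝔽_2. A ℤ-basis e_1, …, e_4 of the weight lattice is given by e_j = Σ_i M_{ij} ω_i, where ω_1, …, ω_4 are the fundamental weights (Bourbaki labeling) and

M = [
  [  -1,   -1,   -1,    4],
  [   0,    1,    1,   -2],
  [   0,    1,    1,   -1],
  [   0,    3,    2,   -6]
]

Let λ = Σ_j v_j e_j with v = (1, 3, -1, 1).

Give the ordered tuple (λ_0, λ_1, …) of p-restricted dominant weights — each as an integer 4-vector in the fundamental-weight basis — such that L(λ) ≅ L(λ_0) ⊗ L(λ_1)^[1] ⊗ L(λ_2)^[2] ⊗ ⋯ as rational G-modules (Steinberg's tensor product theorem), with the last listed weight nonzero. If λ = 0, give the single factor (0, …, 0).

Compute c_i = Σ_j M_{ij} v_j with v = (1, 3, -1, 1):
  c_1 = (-1)·(1) + (-1)·(3) + (-1)·(-1) + (4)·(1) = 1
  c_2 = (0)·(1) + (1)·(3) + (1)·(-1) + (-2)·(1) = 0
  c_3 = (0)·(1) + (1)·(3) + (1)·(-1) + (-1)·(1) = 1
  c_4 = (0)·(1) + (3)·(3) + (2)·(-1) + (-6)·(1) = 1
p = 2; digits c_i = Σ_j d_{ij}·2^j, 0 ≤ d_{ij} < 2:
  c_1 = 1 = 1·2^0
  c_2 = 0
  c_3 = 1 = 1·2^0
  c_4 = 1 = 1·2^0
p-restricted factor λ_0 = (1, 0, 1, 1)

((1, 0, 1, 1),)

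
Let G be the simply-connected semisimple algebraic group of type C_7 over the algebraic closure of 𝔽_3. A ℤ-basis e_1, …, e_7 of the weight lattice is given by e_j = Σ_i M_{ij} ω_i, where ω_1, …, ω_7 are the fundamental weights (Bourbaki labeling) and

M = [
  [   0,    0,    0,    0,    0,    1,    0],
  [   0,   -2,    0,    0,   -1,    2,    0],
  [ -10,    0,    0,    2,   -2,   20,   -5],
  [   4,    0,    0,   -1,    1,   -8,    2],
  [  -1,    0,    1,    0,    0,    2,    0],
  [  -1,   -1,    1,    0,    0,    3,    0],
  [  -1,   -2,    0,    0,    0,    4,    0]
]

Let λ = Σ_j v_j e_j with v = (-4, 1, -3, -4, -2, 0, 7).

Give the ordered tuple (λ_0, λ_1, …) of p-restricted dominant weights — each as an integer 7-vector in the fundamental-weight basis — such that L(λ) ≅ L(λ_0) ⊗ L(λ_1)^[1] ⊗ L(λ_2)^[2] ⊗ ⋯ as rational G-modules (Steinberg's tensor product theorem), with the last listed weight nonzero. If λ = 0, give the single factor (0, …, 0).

ω-coordinates c = M·v, v = (-4, 1, -3, -4, -2, 0, 7):
  c_1 = (0)·(-4) + (0)·(1) + (0)·(-3) + (0)·(-4) + (0)·(-2) + (1)·(0) + (0)·(7) = 0
  c_2 = (0)·(-4) + (-2)·(1) + (0)·(-3) + (0)·(-4) + (-1)·(-2) + (2)·(0) + (0)·(7) = 0
  c_3 = (-10)·(-4) + (0)·(1) + (0)·(-3) + (2)·(-4) + (-2)·(-2) + (20)·(0) + (-5)·(7) = 1
  c_4 = (4)·(-4) + (0)·(1) + (0)·(-3) + (-1)·(-4) + (1)·(-2) + (-8)·(0) + (2)·(7) = 0
  c_5 = (-1)·(-4) + (0)·(1) + (1)·(-3) + (0)·(-4) + (0)·(-2) + (2)·(0) + (0)·(7) = 1
  c_6 = (-1)·(-4) + (-1)·(1) + (1)·(-3) + (0)·(-4) + (0)·(-2) + (3)·(0) + (0)·(7) = 0
  c_7 = (-1)·(-4) + (-2)·(1) + (0)·(-3) + (0)·(-4) + (0)·(-2) + (4)·(0) + (0)·(7) = 2
p = 3; digits c_i = Σ_j d_{ij}·3^j, 0 ≤ d_{ij} < 3:
  c_1 = 0
  c_2 = 0
  c_3 = 1 = 1·3^0
  c_4 = 0
  c_5 = 1 = 1·3^0
  c_6 = 0
  c_7 = 2 = 2·3^0
Factor λ_0 = (0, 0, 1, 0, 1, 0, 2)

((0, 0, 1, 0, 1, 0, 2),)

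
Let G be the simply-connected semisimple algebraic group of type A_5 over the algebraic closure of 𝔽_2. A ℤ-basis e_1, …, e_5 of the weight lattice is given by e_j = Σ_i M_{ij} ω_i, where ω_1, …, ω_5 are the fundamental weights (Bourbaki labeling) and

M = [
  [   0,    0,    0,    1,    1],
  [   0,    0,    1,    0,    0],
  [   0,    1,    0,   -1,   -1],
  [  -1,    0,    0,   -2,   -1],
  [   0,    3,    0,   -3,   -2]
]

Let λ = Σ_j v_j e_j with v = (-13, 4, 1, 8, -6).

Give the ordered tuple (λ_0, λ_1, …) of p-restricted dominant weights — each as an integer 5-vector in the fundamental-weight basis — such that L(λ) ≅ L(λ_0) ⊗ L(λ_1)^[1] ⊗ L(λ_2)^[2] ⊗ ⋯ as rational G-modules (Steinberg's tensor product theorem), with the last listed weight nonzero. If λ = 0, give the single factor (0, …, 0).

In the fundamental-weight basis, λ has coordinates c = M·v (v = (-13, 4, 1, 8, -6)):
  c_1 = (0)·(-13) + (0)·(4) + (0)·(1) + (1)·(8) + (1)·(-6) = 2
  c_2 = (0)·(-13) + (0)·(4) + (1)·(1) + (0)·(8) + (0)·(-6) = 1
  c_3 = (0)·(-13) + (1)·(4) + (0)·(1) + (-1)·(8) + (-1)·(-6) = 2
  c_4 = (-1)·(-13) + (0)·(4) + (0)·(1) + (-2)·(8) + (-1)·(-6) = 3
  c_5 = (0)·(-13) + (3)·(4) + (0)·(1) + (-3)·(8) + (-2)·(-6) = 0
p = 2; digits c_i = Σ_j d_{ij}·2^j, 0 ≤ d_{ij} < 2:
  c_1 = 2 = 0·2^0 + 1·2^1
  c_2 = 1 = 1·2^0
  c_3 = 2 = 0·2^0 + 1·2^1
  c_4 = 3 = 1·2^0 + 1·2^1
  c_5 = 0
p-restricted factor λ_0 = (0, 1, 0, 1, 0)
p-restricted factor λ_1 = (1, 0, 1, 1, 0)

((0, 1, 0, 1, 0), (1, 0, 1, 1, 0))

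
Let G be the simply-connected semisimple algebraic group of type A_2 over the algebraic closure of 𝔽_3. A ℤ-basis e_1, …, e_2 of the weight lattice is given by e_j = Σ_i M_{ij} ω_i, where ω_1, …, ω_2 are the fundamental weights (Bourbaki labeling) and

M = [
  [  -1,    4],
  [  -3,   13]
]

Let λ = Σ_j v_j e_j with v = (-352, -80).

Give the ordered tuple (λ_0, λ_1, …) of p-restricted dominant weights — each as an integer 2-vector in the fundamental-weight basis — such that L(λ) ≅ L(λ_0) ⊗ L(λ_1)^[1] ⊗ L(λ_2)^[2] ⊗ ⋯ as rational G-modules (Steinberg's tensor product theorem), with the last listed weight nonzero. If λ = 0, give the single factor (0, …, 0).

Change of basis e → ω: c = M·v where v = (-352, -80):
  c_1 = (-1)·(-352) + (4)·(-80) = 32
  c_2 = (-3)·(-352) + (13)·(-80) = 16
Expand coordinatewise in base 3:
  c_1 = 32 = 2·3^0 + 1·3^1 + 0·3^2 + 1·3^3
  c_2 = 16 = 1·3^0 + 2·3^1 + 1·3^2
λ_0 = (2, 1)
λ_1 = (1, 2)
λ_2 = (0, 1)
λ_3 = (1, 0)

((2, 1), (1, 2), (0, 1), (1, 0))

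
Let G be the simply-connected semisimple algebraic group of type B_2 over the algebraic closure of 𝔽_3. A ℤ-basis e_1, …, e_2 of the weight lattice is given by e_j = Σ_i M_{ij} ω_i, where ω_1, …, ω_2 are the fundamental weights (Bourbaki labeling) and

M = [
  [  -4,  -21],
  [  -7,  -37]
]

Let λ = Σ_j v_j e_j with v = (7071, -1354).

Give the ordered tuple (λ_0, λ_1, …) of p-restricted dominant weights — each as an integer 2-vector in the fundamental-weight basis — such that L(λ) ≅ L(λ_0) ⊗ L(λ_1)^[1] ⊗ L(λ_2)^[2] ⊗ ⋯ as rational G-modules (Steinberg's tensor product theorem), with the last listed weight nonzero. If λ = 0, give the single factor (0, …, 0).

Converting to the ω-basis (c_i = row i of M dotted with v = (7071, -1354)):
  c_1 = (-4)·(7071) + (-21)·(-1354) = 150
  c_2 = (-7)·(7071) + (-37)·(-1354) = 601
Writing each c_i in base p = 3:
  c_1 = 150 = 0·3^0 + 2·3^1 + 1·3^2 + 2·3^3 + 1·3^4
  c_2 = 601 = 1·3^0 + 2·3^1 + 0·3^2 + 1·3^3 + 1·3^4 + 2·3^5
p-restricted factor λ_0 = (0, 1)
p-restricted factor λ_1 = (2, 2)
p-restricted factor λ_2 = (1, 0)
p-restricted factor λ_3 = (2, 1)
p-restricted factor λ_4 = (1, 1)
p-restricted factor λ_5 = (0, 2)

((0, 1), (2, 2), (1, 0), (2, 1), (1, 1), (0, 2))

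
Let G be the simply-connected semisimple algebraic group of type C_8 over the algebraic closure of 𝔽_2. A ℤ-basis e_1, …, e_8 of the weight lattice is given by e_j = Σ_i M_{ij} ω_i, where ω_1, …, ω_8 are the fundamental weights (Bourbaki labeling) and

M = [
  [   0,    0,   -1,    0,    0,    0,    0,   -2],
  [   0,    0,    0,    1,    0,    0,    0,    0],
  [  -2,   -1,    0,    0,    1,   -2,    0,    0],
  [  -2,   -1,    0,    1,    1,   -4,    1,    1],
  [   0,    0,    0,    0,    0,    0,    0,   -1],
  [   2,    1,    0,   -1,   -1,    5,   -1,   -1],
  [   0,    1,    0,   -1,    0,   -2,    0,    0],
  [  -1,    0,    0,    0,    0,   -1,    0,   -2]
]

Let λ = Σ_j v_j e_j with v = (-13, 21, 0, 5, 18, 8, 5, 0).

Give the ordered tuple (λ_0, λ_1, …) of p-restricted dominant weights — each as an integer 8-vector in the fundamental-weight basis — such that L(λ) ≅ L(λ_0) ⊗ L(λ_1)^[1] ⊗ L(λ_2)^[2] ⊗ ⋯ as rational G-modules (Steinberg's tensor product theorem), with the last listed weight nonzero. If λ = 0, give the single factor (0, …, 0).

((0, 1, 1, 1, 0, 1, 0, 1), (0, 0, 1, 0, 0, 1, 0, 0), (0, 1, 1, 0, 0, 1, 0, 1))

Compute c_i = Σ_j M_{ij} v_j with v = (-13, 21, 0, 5, 18, 8, 5, 0):
  c_1 = (0)·(-13) + 0·21 + (-1)·(0) + 0·5 + 0·18 + 0·8 + 0·5 + (-2)·(0) = 0
  c_2 = (0)·(-13) + 0·21 + 0·0 + 1·5 + 0·18 + 0·8 + 0·5 + 0·0 = 5
  c_3 = (-2)·(-13) + (-1)·(21) + 0·0 + 0·5 + 1·18 + (-2)·(8) + 0·5 + 0·0 = 7
  c_4 = (-2)·(-13) + (-1)·(21) + 0·0 + 1·5 + 1·18 + (-4)·(8) + 1·5 + 1·0 = 1
  c_5 = (0)·(-13) + 0·21 + 0·0 + 0·5 + 0·18 + 0·8 + 0·5 + (-1)·(0) = 0
  c_6 = (2)·(-13) + 1·21 + 0·0 + (-1)·(5) + (-1)·(18) + 5·8 + (-1)·(5) + (-1)·(0) = 7
  c_7 = (0)·(-13) + 1·21 + 0·0 + (-1)·(5) + 0·18 + (-2)·(8) + 0·5 + 0·0 = 0
  c_8 = (-1)·(-13) + 0·21 + 0·0 + 0·5 + 0·18 + (-1)·(8) + 0·5 + (-2)·(0) = 5
Writing each c_i in base p = 2:
  c_1 = 0
  c_2 = 5 = 1·2^0 + 0·2^1 + 1·2^2
  c_3 = 7 = 1·2^0 + 1·2^1 + 1·2^2
  c_4 = 1 = 1·2^0
  c_5 = 0
  c_6 = 7 = 1·2^0 + 1·2^1 + 1·2^2
  c_7 = 0
  c_8 = 5 = 1·2^0 + 0·2^1 + 1·2^2
λ_0 = (0, 1, 1, 1, 0, 1, 0, 1)
λ_1 = (0, 0, 1, 0, 0, 1, 0, 0)
λ_2 = (0, 1, 1, 0, 0, 1, 0, 1)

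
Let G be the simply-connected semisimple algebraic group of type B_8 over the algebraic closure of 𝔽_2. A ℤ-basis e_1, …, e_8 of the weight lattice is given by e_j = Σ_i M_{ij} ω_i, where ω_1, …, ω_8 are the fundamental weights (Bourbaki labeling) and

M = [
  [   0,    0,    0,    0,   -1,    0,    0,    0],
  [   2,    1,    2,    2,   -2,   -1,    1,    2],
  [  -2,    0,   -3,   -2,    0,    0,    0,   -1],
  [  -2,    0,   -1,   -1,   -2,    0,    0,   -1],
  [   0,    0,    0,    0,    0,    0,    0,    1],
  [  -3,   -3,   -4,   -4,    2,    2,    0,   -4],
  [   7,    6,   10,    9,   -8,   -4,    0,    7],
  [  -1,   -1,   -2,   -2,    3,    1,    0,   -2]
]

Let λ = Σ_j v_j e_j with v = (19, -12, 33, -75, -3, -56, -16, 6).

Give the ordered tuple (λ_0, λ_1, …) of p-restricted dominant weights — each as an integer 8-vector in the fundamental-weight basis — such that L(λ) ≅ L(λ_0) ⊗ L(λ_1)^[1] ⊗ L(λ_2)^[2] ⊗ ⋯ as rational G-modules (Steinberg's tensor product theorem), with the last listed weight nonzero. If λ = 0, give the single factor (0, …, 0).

In the fundamental-weight basis, λ has coordinates c = M·v (v = (19, -12, 33, -75, -3, -56, -16, 6)):
  c_1 = 0*19 + 0*-12 + 0*33 + 0*-75 + -1*-3 + 0*-56 + 0*-16 + 0*6 = 3
  c_2 = 2*19 + 1*-12 + 2*33 + 2*-75 + -2*-3 + -1*-56 + 1*-16 + 2*6 = 0
  c_3 = -2*19 + 0*-12 + -3*33 + -2*-75 + 0*-3 + 0*-56 + 0*-16 + -1*6 = 7
  c_4 = -2*19 + 0*-12 + -1*33 + -1*-75 + -2*-3 + 0*-56 + 0*-16 + -1*6 = 4
  c_5 = 0*19 + 0*-12 + 0*33 + 0*-75 + 0*-3 + 0*-56 + 0*-16 + 1*6 = 6
  c_6 = -3*19 + -3*-12 + -4*33 + -4*-75 + 2*-3 + 2*-56 + 0*-16 + -4*6 = 5
  c_7 = 7*19 + 6*-12 + 10*33 + 9*-75 + -8*-3 + -4*-56 + 0*-16 + 7*6 = 6
  c_8 = -1*19 + -1*-12 + -2*33 + -2*-75 + 3*-3 + 1*-56 + 0*-16 + -2*6 = 0
Writing each c_i in base p = 2:
  c_1 = 3 = 1·2^0 + 1·2^1
  c_2 = 0
  c_3 = 7 = 1·2^0 + 1·2^1 + 1·2^2
  c_4 = 4 = 0·2^0 + 0·2^1 + 1·2^2
  c_5 = 6 = 0·2^0 + 1·2^1 + 1·2^2
  c_6 = 5 = 1·2^0 + 0·2^1 + 1·2^2
  c_7 = 6 = 0·2^0 + 1·2^1 + 1·2^2
  c_8 = 0
λ_0 = (1, 0, 1, 0, 0, 1, 0, 0)
λ_1 = (1, 0, 1, 0, 1, 0, 1, 0)
λ_2 = (0, 0, 1, 1, 1, 1, 1, 0)

((1, 0, 1, 0, 0, 1, 0, 0), (1, 0, 1, 0, 1, 0, 1, 0), (0, 0, 1, 1, 1, 1, 1, 0))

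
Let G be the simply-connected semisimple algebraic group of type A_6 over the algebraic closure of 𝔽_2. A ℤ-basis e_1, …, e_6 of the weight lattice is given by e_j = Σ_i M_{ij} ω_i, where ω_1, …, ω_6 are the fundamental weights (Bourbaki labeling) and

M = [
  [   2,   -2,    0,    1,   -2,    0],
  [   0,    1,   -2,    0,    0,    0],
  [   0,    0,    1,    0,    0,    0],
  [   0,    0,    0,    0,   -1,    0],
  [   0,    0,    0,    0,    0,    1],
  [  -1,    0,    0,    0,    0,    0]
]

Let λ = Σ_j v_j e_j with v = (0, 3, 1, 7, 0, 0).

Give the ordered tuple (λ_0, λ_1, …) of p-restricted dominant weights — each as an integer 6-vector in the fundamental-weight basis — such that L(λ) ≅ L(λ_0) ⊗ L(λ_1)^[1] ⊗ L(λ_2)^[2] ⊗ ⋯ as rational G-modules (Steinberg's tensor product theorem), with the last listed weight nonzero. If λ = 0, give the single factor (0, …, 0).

In the fundamental-weight basis, λ has coordinates c = M·v (v = (0, 3, 1, 7, 0, 0)):
  c_1 = 2·0 + (-2)·(3) + 0·1 + 1·7 + (-2)·(0) + 0·0 = 1
  c_2 = 0·0 + 1·3 + (-2)·(1) + 0·7 + 0·0 + 0·0 = 1
  c_3 = 0·0 + 0·3 + 1·1 + 0·7 + 0·0 + 0·0 = 1
  c_4 = 0·0 + 0·3 + 0·1 + 0·7 + (-1)·(0) + 0·0 = 0
  c_5 = 0·0 + 0·3 + 0·1 + 0·7 + 0·0 + 1·0 = 0
  c_6 = (-1)·(0) + 0·3 + 0·1 + 0·7 + 0·0 + 0·0 = 0
Writing each c_i in base p = 2:
  c_1 = 1 = 1·2^0
  c_2 = 1 = 1·2^0
  c_3 = 1 = 1·2^0
  c_4 = 0
  c_5 = 0
  c_6 = 0
p-restricted factor λ_0 = (1, 1, 1, 0, 0, 0)

((1, 1, 1, 0, 0, 0),)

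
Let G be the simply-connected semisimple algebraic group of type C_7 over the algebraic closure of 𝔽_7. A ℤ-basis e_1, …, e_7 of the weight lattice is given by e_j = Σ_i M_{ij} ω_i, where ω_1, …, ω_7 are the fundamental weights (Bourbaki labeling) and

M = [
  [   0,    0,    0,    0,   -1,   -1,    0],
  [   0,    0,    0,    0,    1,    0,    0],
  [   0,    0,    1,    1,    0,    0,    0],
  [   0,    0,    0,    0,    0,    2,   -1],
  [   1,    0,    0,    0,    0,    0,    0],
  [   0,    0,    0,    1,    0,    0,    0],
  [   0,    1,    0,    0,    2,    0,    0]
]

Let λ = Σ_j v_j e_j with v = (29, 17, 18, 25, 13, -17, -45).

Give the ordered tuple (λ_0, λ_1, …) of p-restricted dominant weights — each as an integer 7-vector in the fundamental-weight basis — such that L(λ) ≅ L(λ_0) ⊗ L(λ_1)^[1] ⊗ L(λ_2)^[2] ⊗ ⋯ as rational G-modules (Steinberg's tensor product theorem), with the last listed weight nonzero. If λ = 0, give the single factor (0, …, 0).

Compute c_i = Σ_j M_{ij} v_j with v = (29, 17, 18, 25, 13, -17, -45):
  c_1 = 0·29 + 0·17 + 0·18 + 0·25 + (-1)·(13) + (-1)·(-17) + (0)·(-45) = 4
  c_2 = 0·29 + 0·17 + 0·18 + 0·25 + 1·13 + (0)·(-17) + (0)·(-45) = 13
  c_3 = 0·29 + 0·17 + 1·18 + 1·25 + 0·13 + (0)·(-17) + (0)·(-45) = 43
  c_4 = 0·29 + 0·17 + 0·18 + 0·25 + 0·13 + (2)·(-17) + (-1)·(-45) = 11
  c_5 = 1·29 + 0·17 + 0·18 + 0·25 + 0·13 + (0)·(-17) + (0)·(-45) = 29
  c_6 = 0·29 + 0·17 + 0·18 + 1·25 + 0·13 + (0)·(-17) + (0)·(-45) = 25
  c_7 = 0·29 + 1·17 + 0·18 + 0·25 + 2·13 + (0)·(-17) + (0)·(-45) = 43
p = 7; digits c_i = Σ_j d_{ij}·7^j, 0 ≤ d_{ij} < 7:
  c_1 = 4 = 4·7^0
  c_2 = 13 = 6·7^0 + 1·7^1
  c_3 = 43 = 1·7^0 + 6·7^1
  c_4 = 11 = 4·7^0 + 1·7^1
  c_5 = 29 = 1·7^0 + 4·7^1
  c_6 = 25 = 4·7^0 + 3·7^1
  c_7 = 43 = 1·7^0 + 6·7^1
λ_0 = (4, 6, 1, 4, 1, 4, 1)
λ_1 = (0, 1, 6, 1, 4, 3, 6)

((4, 6, 1, 4, 1, 4, 1), (0, 1, 6, 1, 4, 3, 6))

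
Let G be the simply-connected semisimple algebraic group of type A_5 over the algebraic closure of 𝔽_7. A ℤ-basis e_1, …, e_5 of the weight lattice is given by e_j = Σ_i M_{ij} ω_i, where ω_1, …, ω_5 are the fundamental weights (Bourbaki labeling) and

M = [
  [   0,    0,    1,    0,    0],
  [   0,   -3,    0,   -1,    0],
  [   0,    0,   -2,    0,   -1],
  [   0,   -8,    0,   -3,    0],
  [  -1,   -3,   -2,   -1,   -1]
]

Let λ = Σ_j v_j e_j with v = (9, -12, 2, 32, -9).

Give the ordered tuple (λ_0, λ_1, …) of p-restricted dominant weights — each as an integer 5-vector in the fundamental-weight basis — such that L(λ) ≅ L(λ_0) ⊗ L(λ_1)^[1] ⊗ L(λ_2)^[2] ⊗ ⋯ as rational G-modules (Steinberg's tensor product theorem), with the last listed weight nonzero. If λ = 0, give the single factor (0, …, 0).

((2, 4, 5, 0, 0),)

Converting to the ω-basis (c_i = row i of M dotted with v = (9, -12, 2, 32, -9)):
  c_1 = 0*9 + 0*-12 + 1*2 + 0*32 + 0*-9 = 2
  c_2 = 0*9 + -3*-12 + 0*2 + -1*32 + 0*-9 = 4
  c_3 = 0*9 + 0*-12 + -2*2 + 0*32 + -1*-9 = 5
  c_4 = 0*9 + -8*-12 + 0*2 + -3*32 + 0*-9 = 0
  c_5 = -1*9 + -3*-12 + -2*2 + -1*32 + -1*-9 = 0
p = 7; digits c_i = Σ_j d_{ij}·7^j, 0 ≤ d_{ij} < 7:
  c_1 = 2 = 2·7^0
  c_2 = 4 = 4·7^0
  c_3 = 5 = 5·7^0
  c_4 = 0
  c_5 = 0
Factor λ_0 = (2, 4, 5, 0, 0)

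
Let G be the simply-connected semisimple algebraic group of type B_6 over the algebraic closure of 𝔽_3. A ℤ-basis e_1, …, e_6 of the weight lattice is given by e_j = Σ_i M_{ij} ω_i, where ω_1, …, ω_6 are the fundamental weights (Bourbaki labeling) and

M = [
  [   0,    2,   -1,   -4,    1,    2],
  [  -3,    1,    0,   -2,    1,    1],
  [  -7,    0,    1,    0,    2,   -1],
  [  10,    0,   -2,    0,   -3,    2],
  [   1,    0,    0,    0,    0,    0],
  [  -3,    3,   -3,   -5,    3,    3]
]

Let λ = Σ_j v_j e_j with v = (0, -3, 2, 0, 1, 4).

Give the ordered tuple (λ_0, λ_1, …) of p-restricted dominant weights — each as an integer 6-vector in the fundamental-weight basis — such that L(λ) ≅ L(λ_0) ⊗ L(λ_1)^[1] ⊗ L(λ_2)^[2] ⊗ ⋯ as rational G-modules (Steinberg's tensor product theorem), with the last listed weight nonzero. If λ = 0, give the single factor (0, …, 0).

Change of basis e → ω: c = M·v where v = (0, -3, 2, 0, 1, 4):
  c_1 = 0·0 + (2)·(-3) + (-1)·(2) + (-4)·(0) + 1·1 + 2·4 = 1
  c_2 = (-3)·(0) + (1)·(-3) + 0·2 + (-2)·(0) + 1·1 + 1·4 = 2
  c_3 = (-7)·(0) + (0)·(-3) + 1·2 + 0·0 + 2·1 + (-1)·(4) = 0
  c_4 = 10·0 + (0)·(-3) + (-2)·(2) + 0·0 + (-3)·(1) + 2·4 = 1
  c_5 = 1·0 + (0)·(-3) + 0·2 + 0·0 + 0·1 + 0·4 = 0
  c_6 = (-3)·(0) + (3)·(-3) + (-3)·(2) + (-5)·(0) + 3·1 + 3·4 = 0
p = 3; digits c_i = Σ_j d_{ij}·3^j, 0 ≤ d_{ij} < 3:
  c_1 = 1 = 1·3^0
  c_2 = 2 = 2·3^0
  c_3 = 0
  c_4 = 1 = 1·3^0
  c_5 = 0
  c_6 = 0
p-restricted factor λ_0 = (1, 2, 0, 1, 0, 0)

((1, 2, 0, 1, 0, 0),)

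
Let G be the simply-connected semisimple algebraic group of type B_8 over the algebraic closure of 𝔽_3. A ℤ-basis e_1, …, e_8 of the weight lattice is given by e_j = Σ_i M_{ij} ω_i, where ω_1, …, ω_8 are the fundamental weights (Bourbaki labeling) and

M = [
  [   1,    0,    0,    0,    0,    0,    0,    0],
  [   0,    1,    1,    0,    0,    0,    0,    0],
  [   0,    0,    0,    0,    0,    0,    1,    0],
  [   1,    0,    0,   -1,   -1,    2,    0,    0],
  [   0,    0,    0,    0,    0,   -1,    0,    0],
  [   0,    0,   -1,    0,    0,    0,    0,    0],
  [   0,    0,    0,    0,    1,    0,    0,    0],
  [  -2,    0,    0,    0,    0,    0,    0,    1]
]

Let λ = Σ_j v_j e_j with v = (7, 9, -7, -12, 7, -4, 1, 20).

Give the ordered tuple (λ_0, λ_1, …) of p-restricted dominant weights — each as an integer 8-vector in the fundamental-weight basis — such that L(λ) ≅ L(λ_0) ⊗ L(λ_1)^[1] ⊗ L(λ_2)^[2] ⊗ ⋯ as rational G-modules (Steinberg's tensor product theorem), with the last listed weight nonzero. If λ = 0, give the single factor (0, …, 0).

ω-coordinates c = M·v, v = (7, 9, -7, -12, 7, -4, 1, 20):
  c_1 = 1·7 + 0·9 + (0)·(-7) + (0)·(-12) + 0·7 + (0)·(-4) + 0·1 + 0·20 = 7
  c_2 = 0·7 + 1·9 + (1)·(-7) + (0)·(-12) + 0·7 + (0)·(-4) + 0·1 + 0·20 = 2
  c_3 = 0·7 + 0·9 + (0)·(-7) + (0)·(-12) + 0·7 + (0)·(-4) + 1·1 + 0·20 = 1
  c_4 = 1·7 + 0·9 + (0)·(-7) + (-1)·(-12) + (-1)·(7) + (2)·(-4) + 0·1 + 0·20 = 4
  c_5 = 0·7 + 0·9 + (0)·(-7) + (0)·(-12) + 0·7 + (-1)·(-4) + 0·1 + 0·20 = 4
  c_6 = 0·7 + 0·9 + (-1)·(-7) + (0)·(-12) + 0·7 + (0)·(-4) + 0·1 + 0·20 = 7
  c_7 = 0·7 + 0·9 + (0)·(-7) + (0)·(-12) + 1·7 + (0)·(-4) + 0·1 + 0·20 = 7
  c_8 = (-2)·(7) + 0·9 + (0)·(-7) + (0)·(-12) + 0·7 + (0)·(-4) + 0·1 + 1·20 = 6
Base-3 expansion of each c_i:
  c_1 = 7 = 1·3^0 + 2·3^1
  c_2 = 2 = 2·3^0
  c_3 = 1 = 1·3^0
  c_4 = 4 = 1·3^0 + 1·3^1
  c_5 = 4 = 1·3^0 + 1·3^1
  c_6 = 7 = 1·3^0 + 2·3^1
  c_7 = 7 = 1·3^0 + 2·3^1
  c_8 = 6 = 0·3^0 + 2·3^1
λ_0 = (1, 2, 1, 1, 1, 1, 1, 0)
λ_1 = (2, 0, 0, 1, 1, 2, 2, 2)

((1, 2, 1, 1, 1, 1, 1, 0), (2, 0, 0, 1, 1, 2, 2, 2))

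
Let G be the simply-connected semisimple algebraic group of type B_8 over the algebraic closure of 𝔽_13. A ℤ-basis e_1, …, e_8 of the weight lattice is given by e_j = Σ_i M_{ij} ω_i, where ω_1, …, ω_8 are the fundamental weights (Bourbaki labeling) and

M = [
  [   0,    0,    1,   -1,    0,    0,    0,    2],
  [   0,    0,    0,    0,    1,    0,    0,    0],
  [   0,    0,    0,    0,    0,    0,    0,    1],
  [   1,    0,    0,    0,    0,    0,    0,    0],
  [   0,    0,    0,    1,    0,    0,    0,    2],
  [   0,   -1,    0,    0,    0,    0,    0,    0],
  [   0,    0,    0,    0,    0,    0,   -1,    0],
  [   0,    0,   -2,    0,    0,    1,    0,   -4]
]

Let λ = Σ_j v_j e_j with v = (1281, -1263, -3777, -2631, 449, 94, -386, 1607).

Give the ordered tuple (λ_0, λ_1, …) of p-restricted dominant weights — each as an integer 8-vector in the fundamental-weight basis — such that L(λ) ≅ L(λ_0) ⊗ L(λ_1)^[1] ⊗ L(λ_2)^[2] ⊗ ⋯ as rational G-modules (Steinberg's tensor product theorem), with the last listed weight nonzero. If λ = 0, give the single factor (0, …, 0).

((1, 7, 8, 7, 11, 2, 9, 11), (3, 8, 6, 7, 5, 6, 3, 2), (12, 2, 9, 7, 3, 7, 2, 7))

Converting to the ω-basis (c_i = row i of M dotted with v = (1281, -1263, -3777, -2631, 449, 94, -386, 1607)):
  c_1 = (0)·(1281) + (0)·(-1263) + (1)·(-3777) + (-1)·(-2631) + (0)·(449) + (0)·(94) + (0)·(-386) + (2)·(1607) = 2068
  c_2 = (0)·(1281) + (0)·(-1263) + (0)·(-3777) + (0)·(-2631) + (1)·(449) + (0)·(94) + (0)·(-386) + (0)·(1607) = 449
  c_3 = (0)·(1281) + (0)·(-1263) + (0)·(-3777) + (0)·(-2631) + (0)·(449) + (0)·(94) + (0)·(-386) + (1)·(1607) = 1607
  c_4 = (1)·(1281) + (0)·(-1263) + (0)·(-3777) + (0)·(-2631) + (0)·(449) + (0)·(94) + (0)·(-386) + (0)·(1607) = 1281
  c_5 = (0)·(1281) + (0)·(-1263) + (0)·(-3777) + (1)·(-2631) + (0)·(449) + (0)·(94) + (0)·(-386) + (2)·(1607) = 583
  c_6 = (0)·(1281) + (-1)·(-1263) + (0)·(-3777) + (0)·(-2631) + (0)·(449) + (0)·(94) + (0)·(-386) + (0)·(1607) = 1263
  c_7 = (0)·(1281) + (0)·(-1263) + (0)·(-3777) + (0)·(-2631) + (0)·(449) + (0)·(94) + (-1)·(-386) + (0)·(1607) = 386
  c_8 = (0)·(1281) + (0)·(-1263) + (-2)·(-3777) + (0)·(-2631) + (0)·(449) + (1)·(94) + (0)·(-386) + (-4)·(1607) = 1220
Expand coordinatewise in base 13:
  c_1 = 2068 = 1·13^0 + 3·13^1 + 12·13^2
  c_2 = 449 = 7·13^0 + 8·13^1 + 2·13^2
  c_3 = 1607 = 8·13^0 + 6·13^1 + 9·13^2
  c_4 = 1281 = 7·13^0 + 7·13^1 + 7·13^2
  c_5 = 583 = 11·13^0 + 5·13^1 + 3·13^2
  c_6 = 1263 = 2·13^0 + 6·13^1 + 7·13^2
  c_7 = 386 = 9·13^0 + 3·13^1 + 2·13^2
  c_8 = 1220 = 11·13^0 + 2·13^1 + 7·13^2
Factor λ_0 = (1, 7, 8, 7, 11, 2, 9, 11)
Factor λ_1 = (3, 8, 6, 7, 5, 6, 3, 2)
Factor λ_2 = (12, 2, 9, 7, 3, 7, 2, 7)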